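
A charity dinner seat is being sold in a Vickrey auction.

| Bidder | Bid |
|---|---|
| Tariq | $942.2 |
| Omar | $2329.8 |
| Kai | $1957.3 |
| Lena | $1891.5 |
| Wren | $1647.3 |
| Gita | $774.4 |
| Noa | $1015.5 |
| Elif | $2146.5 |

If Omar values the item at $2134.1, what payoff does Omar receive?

−$12.4

Highest bid: Omar at $2329.8, so Omar wins.
Second-highest bid: Elif at $2146.5 — that is the price the winner pays.
Omar's payoff = value − price = $2134.1 − $2146.5 = −$12.4.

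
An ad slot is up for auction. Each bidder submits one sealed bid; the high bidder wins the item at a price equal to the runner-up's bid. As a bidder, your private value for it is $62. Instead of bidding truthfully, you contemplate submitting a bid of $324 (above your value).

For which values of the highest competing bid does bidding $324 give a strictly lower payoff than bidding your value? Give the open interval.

If the competing bid is below $62, both bids win at the same price — no difference.
If it is above $324, both bids lose — no difference.
If it lies strictly between $62 and $324, bidding your value loses (payoff 0) while bidding $324 wins at a price above your value (payoff negative).
So the deviation strictly hurts on the open interval ($62, $324).
Because the price is fixed by the runner-up's bid, deviating from your value can only change a good outcome into a bad one — never the reverse.

($62, $324)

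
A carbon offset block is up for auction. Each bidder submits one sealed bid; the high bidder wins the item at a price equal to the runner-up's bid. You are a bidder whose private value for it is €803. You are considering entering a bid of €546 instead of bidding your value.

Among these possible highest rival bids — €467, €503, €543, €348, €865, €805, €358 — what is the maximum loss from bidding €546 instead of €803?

€467: same outcome either way → loss €0.
€503: same outcome either way → loss €0.
€543: same outcome either way → loss €0.
€348: same outcome either way → loss €0.
€865: same outcome either way → loss €0.
€805: same outcome either way → loss €0.
€358: same outcome either way → loss €0.
Maximum loss: €0.

€0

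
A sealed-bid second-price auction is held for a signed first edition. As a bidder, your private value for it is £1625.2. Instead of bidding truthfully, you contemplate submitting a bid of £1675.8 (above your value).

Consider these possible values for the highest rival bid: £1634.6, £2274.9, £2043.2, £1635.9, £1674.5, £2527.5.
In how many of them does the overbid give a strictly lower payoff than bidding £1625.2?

The deviation hurts exactly when the highest competing bid lies strictly between £1625.2 and £1675.8 — overbidding then wins at a price above your value.
£1634.6: inside the interval → strictly worse (loss £9.4).
£2274.9: above both → same outcome either way.
£2043.2: above both → same outcome either way.
£1635.9: inside the interval → strictly worse (loss £10.7).
£1674.5: inside the interval → strictly worse (loss £49.3).
£2527.5: above both → same outcome either way.
Count: 3.

3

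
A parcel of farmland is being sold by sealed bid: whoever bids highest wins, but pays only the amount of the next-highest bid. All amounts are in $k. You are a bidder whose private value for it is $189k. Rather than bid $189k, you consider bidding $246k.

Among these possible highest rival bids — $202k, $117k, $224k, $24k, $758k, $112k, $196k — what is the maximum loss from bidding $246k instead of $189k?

$35k

$202k: truthful gives $0k, deviation gives −$13k → loss $13k.
$117k: same outcome either way → loss $0k.
$224k: truthful gives $0k, deviation gives −$35k → loss $35k.
$24k: same outcome either way → loss $0k.
$758k: same outcome either way → loss $0k.
$112k: same outcome either way → loss $0k.
$196k: truthful gives $0k, deviation gives −$7k → loss $7k.
Maximum loss: $35k.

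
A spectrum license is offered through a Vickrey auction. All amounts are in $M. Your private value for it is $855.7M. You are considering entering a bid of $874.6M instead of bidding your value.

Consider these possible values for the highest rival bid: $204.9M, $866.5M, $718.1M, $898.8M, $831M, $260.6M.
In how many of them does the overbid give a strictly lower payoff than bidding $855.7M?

The deviation hurts exactly when the highest competing bid lies strictly between $855.7M and $874.6M — overbidding then wins at a price above your value.
$204.9M: below both → same outcome either way.
$866.5M: inside the interval → strictly worse (loss $10.8M).
$718.1M: below both → same outcome either way.
$898.8M: above both → same outcome either way.
$831M: below both → same outcome either way.
$260.6M: below both → same outcome either way.
Count: 1.

1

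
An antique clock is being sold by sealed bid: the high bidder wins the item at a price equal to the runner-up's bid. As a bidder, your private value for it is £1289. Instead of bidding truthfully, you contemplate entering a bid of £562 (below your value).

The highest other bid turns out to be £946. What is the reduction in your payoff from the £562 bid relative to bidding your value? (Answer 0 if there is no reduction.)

£343

Bidding your value £1289: you win (since £1289 > £946) and pay £946. Payoff £343.
Bidding £562: you lose. Payoff £0.
The competing bid £946 lies between your shaded bid and your value, so underbidding forfeits an item you could have won at a profitable price.
Loss from deviating = £343 − (£0) = £343.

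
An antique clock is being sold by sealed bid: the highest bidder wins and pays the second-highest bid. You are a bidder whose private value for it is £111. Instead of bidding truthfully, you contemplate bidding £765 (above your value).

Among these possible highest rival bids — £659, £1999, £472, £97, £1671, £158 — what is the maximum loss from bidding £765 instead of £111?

£659: truthful gives £0, deviation gives −£548 → loss £548.
£1999: same outcome either way → loss £0.
£472: truthful gives £0, deviation gives −£361 → loss £361.
£97: same outcome either way → loss £0.
£1671: same outcome either way → loss £0.
£158: truthful gives £0, deviation gives −£47 → loss £47.
Maximum loss: £548.

£548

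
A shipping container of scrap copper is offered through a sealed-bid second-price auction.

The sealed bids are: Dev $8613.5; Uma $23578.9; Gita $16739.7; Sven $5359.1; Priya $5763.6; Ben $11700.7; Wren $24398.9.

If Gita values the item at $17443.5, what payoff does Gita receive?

$0

Highest bid: Wren at $24398.9, so Wren wins.
Second-highest bid: Uma at $23578.9 — that is the price the winner pays.
Gita did not win, so Gita pays nothing and receives nothing: payoff $0.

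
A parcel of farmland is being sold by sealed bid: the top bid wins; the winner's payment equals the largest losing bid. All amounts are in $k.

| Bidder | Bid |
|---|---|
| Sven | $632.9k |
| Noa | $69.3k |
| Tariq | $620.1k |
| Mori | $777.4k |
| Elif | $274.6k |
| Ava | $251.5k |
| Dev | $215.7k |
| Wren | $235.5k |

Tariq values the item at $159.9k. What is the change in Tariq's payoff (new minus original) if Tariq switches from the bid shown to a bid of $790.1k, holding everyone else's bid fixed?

The highest bid among the other bidders is $777.4k; Tariq's bid doesn't change that.
Original bid $620.1k: Tariq is not highest (top rival bid is $777.4k); payoff $0k.
Alternative bid $790.1k: Tariq is highest, pays the top rival bid $777.4k; payoff $159.9k − $777.4k = −$617.5k.
Change in payoff = −$617.5k − ($0k) = −$617.5k.

−$617.5k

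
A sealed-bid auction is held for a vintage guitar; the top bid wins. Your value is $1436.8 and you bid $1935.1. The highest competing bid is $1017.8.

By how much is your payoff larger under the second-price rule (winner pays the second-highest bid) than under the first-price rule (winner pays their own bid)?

$917.3

You have the highest bid, so you win under either rule.
Second-price: pay $1017.8 → payoff $419.
First-price: pay your own bid $1935.1 → payoff −$498.3.
Difference = $419 − (−$498.3) = $917.3.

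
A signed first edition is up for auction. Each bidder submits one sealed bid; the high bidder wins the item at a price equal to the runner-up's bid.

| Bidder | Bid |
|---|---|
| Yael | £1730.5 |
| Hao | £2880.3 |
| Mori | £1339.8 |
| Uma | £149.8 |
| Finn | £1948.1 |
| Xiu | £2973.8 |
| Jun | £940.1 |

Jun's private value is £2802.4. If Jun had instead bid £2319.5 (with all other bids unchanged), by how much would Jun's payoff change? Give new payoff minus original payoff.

£0

The highest bid among the other bidders is £2973.8; Jun's bid doesn't change that.
Original bid £940.1: Jun is not highest (top rival bid is £2973.8); payoff £0.
Alternative bid £2319.5: Jun is not highest (top rival bid is £2973.8); payoff £0.
Change in payoff = £0 − (£0) = £0.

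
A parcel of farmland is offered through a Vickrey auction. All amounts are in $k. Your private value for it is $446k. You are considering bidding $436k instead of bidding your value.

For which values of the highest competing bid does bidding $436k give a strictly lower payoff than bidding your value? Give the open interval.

If the competing bid is below $436k, both bids win at the same price — no difference.
If it is above $446k, both bids lose — no difference.
If it lies strictly between $436k and $446k, bidding your value wins at a price below your value (positive payoff) while bidding $436k loses (payoff 0).
So the deviation strictly hurts on the open interval ($436k, $446k).

($436k, $446k)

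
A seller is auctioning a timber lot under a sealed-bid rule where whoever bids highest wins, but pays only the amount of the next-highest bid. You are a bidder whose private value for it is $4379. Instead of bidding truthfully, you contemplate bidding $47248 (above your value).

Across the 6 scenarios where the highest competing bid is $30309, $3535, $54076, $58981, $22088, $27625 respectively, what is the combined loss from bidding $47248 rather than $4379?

$66885

The deviation costs you only when the competing bid falls strictly between $4379 and $47248; elsewhere both bids give the same outcome.
$30309: truthful payoff $0, deviation payoff −$25930 → loss $25930.
$3535: outcomes coincide → loss $0.
$54076: outcomes coincide → loss $0.
$58981: outcomes coincide → loss $0.
$22088: truthful payoff $0, deviation payoff −$17709 → loss $17709.
$27625: truthful payoff $0, deviation payoff −$23246 → loss $23246.
Total loss = $25930 + $17709 + $23246 = $66885.
Truthful bidding weakly dominates here: raising your bid can only win items priced above your value, and lowering it can only forfeit items priced below.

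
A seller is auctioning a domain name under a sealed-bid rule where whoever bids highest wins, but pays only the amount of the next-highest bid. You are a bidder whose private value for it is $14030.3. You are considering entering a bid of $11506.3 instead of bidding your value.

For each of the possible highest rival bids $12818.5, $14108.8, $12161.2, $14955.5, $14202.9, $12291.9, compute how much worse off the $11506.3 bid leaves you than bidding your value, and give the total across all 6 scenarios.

The deviation costs you only when the competing bid falls strictly between $11506.3 and $14030.3; elsewhere both bids give the same outcome.
$12818.5: truthful payoff $1211.8, deviation payoff $0 → loss $1211.8.
$14108.8: outcomes coincide → loss $0.
$12161.2: truthful payoff $1869.1, deviation payoff $0 → loss $1869.1.
$14955.5: outcomes coincide → loss $0.
$14202.9: outcomes coincide → loss $0.
$12291.9: truthful payoff $1738.4, deviation payoff $0 → loss $1738.4.
Total loss = $1211.8 + $1869.1 + $1738.4 = $4819.3.
Truthful bidding weakly dominates here: raising your bid can only win items priced above your value, and lowering it can only forfeit items priced below.

$4819.3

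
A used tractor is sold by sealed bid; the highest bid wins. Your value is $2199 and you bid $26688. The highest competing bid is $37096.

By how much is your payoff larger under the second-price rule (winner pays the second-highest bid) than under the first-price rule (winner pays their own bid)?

Your bid $26688 is below $37096, so you lose under either rule.
Payoff is $0 in both cases; difference = $0.

$0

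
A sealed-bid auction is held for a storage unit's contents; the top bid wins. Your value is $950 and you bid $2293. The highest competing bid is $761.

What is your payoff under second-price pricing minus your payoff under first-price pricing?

You have the highest bid, so you win under either rule.
Second-price: pay $761 → payoff $189.
First-price: pay your own bid $2293 → payoff −$1343.
Difference = $189 − (−$1343) = $1532.

$1532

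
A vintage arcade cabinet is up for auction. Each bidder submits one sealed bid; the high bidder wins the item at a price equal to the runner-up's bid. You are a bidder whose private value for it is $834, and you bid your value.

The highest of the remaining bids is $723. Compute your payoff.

$111

Your bid $834 exceeds the highest competing bid $723, so you win.
In a second-price auction the winner pays the second-highest bid, $723.
Payoff = value − price = $834 − $723 = $111.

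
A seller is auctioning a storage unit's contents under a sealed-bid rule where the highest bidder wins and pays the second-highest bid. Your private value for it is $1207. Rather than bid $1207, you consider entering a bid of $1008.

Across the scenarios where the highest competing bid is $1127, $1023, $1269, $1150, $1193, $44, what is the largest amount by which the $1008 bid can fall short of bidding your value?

$1127: truthful gives $80, deviation gives $0 → loss $80.
$1023: truthful gives $184, deviation gives $0 → loss $184.
$1269: same outcome either way → loss $0.
$1150: truthful gives $57, deviation gives $0 → loss $57.
$1193: truthful gives $14, deviation gives $0 → loss $14.
$44: same outcome either way → loss $0.
Maximum loss: $184.

$184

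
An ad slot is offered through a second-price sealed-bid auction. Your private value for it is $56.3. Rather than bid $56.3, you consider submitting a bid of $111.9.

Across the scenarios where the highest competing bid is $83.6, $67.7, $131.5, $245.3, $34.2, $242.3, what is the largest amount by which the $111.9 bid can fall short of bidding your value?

$27.3

$83.6: truthful gives $0, deviation gives −$27.3 → loss $27.3.
$67.7: truthful gives $0, deviation gives −$11.4 → loss $11.4.
$131.5: same outcome either way → loss $0.
$245.3: same outcome either way → loss $0.
$34.2: same outcome either way → loss $0.
$242.3: same outcome either way → loss $0.
Maximum loss: $27.3.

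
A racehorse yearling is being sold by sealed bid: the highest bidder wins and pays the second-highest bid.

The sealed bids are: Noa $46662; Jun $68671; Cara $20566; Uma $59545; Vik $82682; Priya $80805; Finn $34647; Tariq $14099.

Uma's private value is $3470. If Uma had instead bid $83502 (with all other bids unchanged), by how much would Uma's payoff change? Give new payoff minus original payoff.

The highest bid among the other bidders is $82682; Uma's bid doesn't change that.
Original bid $59545: Uma is not highest (top rival bid is $82682); payoff $0.
Alternative bid $83502: Uma is highest, pays the top rival bid $82682; payoff $3470 − $82682 = −$79212.
Change in payoff = −$79212 − ($0) = −$79212.

−$79212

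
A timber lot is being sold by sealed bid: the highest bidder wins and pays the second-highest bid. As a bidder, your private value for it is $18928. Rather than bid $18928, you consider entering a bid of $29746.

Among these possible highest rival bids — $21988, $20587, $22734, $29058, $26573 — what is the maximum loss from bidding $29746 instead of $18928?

$10130

$21988: truthful gives $0, deviation gives −$3060 → loss $3060.
$20587: truthful gives $0, deviation gives −$1659 → loss $1659.
$22734: truthful gives $0, deviation gives −$3806 → loss $3806.
$29058: truthful gives $0, deviation gives −$10130 → loss $10130.
$26573: truthful gives $0, deviation gives −$7645 → loss $7645.
Maximum loss: $10130.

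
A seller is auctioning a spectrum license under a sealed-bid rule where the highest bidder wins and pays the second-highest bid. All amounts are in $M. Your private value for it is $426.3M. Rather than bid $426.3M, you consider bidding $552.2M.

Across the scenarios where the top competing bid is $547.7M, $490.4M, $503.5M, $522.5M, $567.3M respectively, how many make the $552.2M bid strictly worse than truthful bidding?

The deviation hurts exactly when the highest competing bid lies strictly between $426.3M and $552.2M — overbidding then wins at a price above your value.
$547.7M: inside the interval → strictly worse (loss $121.4M).
$490.4M: inside the interval → strictly worse (loss $64.1M).
$503.5M: inside the interval → strictly worse (loss $77.2M).
$522.5M: inside the interval → strictly worse (loss $96.2M).
$567.3M: above both → same outcome either way.
Count: 4.

4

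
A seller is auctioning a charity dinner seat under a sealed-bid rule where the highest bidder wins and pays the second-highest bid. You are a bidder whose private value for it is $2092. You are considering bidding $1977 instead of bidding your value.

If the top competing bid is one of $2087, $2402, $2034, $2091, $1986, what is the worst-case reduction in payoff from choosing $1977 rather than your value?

$2087: truthful gives $5, deviation gives $0 → loss $5.
$2402: same outcome either way → loss $0.
$2034: truthful gives $58, deviation gives $0 → loss $58.
$2091: truthful gives $1, deviation gives $0 → loss $1.
$1986: truthful gives $106, deviation gives $0 → loss $106.
Maximum loss: $106.

$106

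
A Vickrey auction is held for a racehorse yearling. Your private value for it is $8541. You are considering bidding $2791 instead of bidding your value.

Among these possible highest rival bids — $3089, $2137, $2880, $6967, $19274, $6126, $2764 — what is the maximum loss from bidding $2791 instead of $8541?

$3089: truthful gives $5452, deviation gives $0 → loss $5452.
$2137: same outcome either way → loss $0.
$2880: truthful gives $5661, deviation gives $0 → loss $5661.
$6967: truthful gives $1574, deviation gives $0 → loss $1574.
$19274: same outcome either way → loss $0.
$6126: truthful gives $2415, deviation gives $0 → loss $2415.
$2764: same outcome either way → loss $0.
Maximum loss: $5661.

$5661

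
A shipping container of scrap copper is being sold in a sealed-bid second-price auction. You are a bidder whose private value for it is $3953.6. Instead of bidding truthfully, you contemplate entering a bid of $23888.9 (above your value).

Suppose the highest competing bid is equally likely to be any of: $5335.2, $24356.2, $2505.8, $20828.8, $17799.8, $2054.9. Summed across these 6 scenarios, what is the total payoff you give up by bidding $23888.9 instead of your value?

The deviation costs you only when the competing bid falls strictly between $3953.6 and $23888.9; elsewhere both bids give the same outcome.
$5335.2: truthful payoff $0, deviation payoff −$1381.6 → loss $1381.6.
$24356.2: outcomes coincide → loss $0.
$2505.8: outcomes coincide → loss $0.
$20828.8: truthful payoff $0, deviation payoff −$16875.2 → loss $16875.2.
$17799.8: truthful payoff $0, deviation payoff −$13846.2 → loss $13846.2.
$2054.9: outcomes coincide → loss $0.
Total loss = $1381.6 + $16875.2 + $13846.2 = $32103.

$32103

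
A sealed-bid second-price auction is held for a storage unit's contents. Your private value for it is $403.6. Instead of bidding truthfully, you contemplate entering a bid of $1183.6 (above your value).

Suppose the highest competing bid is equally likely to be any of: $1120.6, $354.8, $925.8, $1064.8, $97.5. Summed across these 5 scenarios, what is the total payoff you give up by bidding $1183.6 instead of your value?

The deviation costs you only when the competing bid falls strictly between $403.6 and $1183.6; elsewhere both bids give the same outcome.
$1120.6: truthful payoff $0, deviation payoff −$717 → loss $717.
$354.8: outcomes coincide → loss $0.
$925.8: truthful payoff $0, deviation payoff −$522.2 → loss $522.2.
$1064.8: truthful payoff $0, deviation payoff −$661.2 → loss $661.2.
$97.5: outcomes coincide → loss $0.
Total loss = $717 + $522.2 + $661.2 = $1900.4.

$1900.4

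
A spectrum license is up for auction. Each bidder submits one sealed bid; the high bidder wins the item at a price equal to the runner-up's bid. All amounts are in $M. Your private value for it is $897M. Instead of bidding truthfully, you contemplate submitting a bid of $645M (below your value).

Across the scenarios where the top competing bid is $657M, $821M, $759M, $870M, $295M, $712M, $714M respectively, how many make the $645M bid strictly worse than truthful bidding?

6

The deviation hurts exactly when the highest competing bid lies strictly between $645M and $897M — underbidding then forfeits a profitable win.
$657M: inside the interval → strictly worse (loss $240M).
$821M: inside the interval → strictly worse (loss $76M).
$759M: inside the interval → strictly worse (loss $138M).
$870M: inside the interval → strictly worse (loss $27M).
$295M: below both → same outcome either way.
$712M: inside the interval → strictly worse (loss $185M).
$714M: inside the interval → strictly worse (loss $183M).
Count: 6.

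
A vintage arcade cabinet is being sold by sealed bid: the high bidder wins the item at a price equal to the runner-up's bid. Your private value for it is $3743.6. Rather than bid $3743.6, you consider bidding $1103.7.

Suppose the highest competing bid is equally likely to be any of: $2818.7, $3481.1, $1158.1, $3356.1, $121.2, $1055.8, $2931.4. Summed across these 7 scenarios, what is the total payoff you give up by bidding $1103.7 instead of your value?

$4972.6

The deviation costs you only when the competing bid falls strictly between $1103.7 and $3743.6; elsewhere both bids give the same outcome.
$2818.7: truthful payoff $924.9, deviation payoff $0 → loss $924.9.
$3481.1: truthful payoff $262.5, deviation payoff $0 → loss $262.5.
$1158.1: truthful payoff $2585.5, deviation payoff $0 → loss $2585.5.
$3356.1: truthful payoff $387.5, deviation payoff $0 → loss $387.5.
$121.2: outcomes coincide → loss $0.
$1055.8: outcomes coincide → loss $0.
$2931.4: truthful payoff $812.2, deviation payoff $0 → loss $812.2.
Total loss = $924.9 + $262.5 + $2585.5 + $387.5 + $812.2 = $4972.6.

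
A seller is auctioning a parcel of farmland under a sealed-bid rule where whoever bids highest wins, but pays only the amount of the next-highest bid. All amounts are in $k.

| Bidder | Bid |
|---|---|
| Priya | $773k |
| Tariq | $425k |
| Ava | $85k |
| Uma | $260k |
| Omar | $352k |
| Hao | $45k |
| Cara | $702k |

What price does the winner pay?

Highest bid: Priya at $773k, so Priya wins.
Second-highest bid: Cara at $702k — that is the price the winner pays.

$702k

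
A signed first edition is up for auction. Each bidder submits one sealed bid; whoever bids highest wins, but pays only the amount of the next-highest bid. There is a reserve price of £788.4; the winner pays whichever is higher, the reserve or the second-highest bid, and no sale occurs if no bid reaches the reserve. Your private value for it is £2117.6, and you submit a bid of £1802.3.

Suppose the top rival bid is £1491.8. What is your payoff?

Your bid £1802.3 is the highest and exceeds the reserve.
Price = max(second-highest bid, reserve) = max(£1491.8, £788.4) = £1491.8.
Payoff = £2117.6 − £1491.8 = £625.8.

£625.8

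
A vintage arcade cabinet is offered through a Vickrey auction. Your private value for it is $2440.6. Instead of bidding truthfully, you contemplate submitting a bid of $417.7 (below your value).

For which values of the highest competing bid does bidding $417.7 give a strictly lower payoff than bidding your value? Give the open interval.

If the competing bid is below $417.7, both bids win at the same price — no difference.
If it is above $2440.6, both bids lose — no difference.
If it lies strictly between $417.7 and $2440.6, bidding your value wins at a price below your value (positive payoff) while bidding $417.7 loses (payoff 0).
So the deviation strictly hurts on the open interval ($417.7, $2440.6).
Truthful bidding weakly dominates here: raising your bid can only win items priced above your value, and lowering it can only forfeit items priced below.

($417.7, $2440.6)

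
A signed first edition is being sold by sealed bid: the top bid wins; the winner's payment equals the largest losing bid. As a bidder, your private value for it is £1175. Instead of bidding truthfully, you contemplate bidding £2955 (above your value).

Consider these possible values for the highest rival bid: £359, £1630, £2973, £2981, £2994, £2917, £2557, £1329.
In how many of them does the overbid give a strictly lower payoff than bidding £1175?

The deviation hurts exactly when the highest competing bid lies strictly between £1175 and £2955 — overbidding then wins at a price above your value.
£359: below both → same outcome either way.
£1630: inside the interval → strictly worse (loss £455).
£2973: above both → same outcome either way.
£2981: above both → same outcome either way.
£2994: above both → same outcome either way.
£2917: inside the interval → strictly worse (loss £1742).
£2557: inside the interval → strictly worse (loss £1382).
£1329: inside the interval → strictly worse (loss £154).
Count: 4.

4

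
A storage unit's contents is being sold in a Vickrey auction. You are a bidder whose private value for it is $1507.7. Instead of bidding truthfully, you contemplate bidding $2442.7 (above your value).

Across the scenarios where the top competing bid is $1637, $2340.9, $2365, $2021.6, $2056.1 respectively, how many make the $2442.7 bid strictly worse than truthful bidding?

5

The deviation hurts exactly when the highest competing bid lies strictly between $1507.7 and $2442.7 — overbidding then wins at a price above your value.
$1637: inside the interval → strictly worse (loss $129.3).
$2340.9: inside the interval → strictly worse (loss $833.2).
$2365: inside the interval → strictly worse (loss $857.3).
$2021.6: inside the interval → strictly worse (loss $513.9).
$2056.1: inside the interval → strictly worse (loss $548.4).
Count: 5.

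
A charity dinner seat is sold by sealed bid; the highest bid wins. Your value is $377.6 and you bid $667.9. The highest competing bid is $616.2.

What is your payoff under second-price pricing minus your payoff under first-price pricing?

$51.7

You have the highest bid, so you win under either rule.
Second-price: pay $616.2 → payoff −$238.6.
First-price: pay your own bid $667.9 → payoff −$290.3.
Difference = −$238.6 − (−$290.3) = $51.7.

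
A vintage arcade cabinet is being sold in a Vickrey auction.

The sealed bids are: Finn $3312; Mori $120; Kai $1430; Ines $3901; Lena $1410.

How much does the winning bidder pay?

$3312

Highest bid: Ines at $3901, so Ines wins.
Second-highest bid: Finn at $3312 — that is the price the winner pays.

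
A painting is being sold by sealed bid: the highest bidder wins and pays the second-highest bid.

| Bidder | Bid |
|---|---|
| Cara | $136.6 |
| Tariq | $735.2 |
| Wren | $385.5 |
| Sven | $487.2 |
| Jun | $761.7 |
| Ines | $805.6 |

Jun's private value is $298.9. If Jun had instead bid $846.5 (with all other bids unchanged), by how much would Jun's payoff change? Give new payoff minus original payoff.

The highest bid among the other bidders is $805.6; Jun's bid doesn't change that.
Original bid $761.7: Jun is not highest (top rival bid is $805.6); payoff $0.
Alternative bid $846.5: Jun is highest, pays the top rival bid $805.6; payoff $298.9 − $805.6 = −$506.7.
Change in payoff = −$506.7 − ($0) = −$506.7.

−$506.7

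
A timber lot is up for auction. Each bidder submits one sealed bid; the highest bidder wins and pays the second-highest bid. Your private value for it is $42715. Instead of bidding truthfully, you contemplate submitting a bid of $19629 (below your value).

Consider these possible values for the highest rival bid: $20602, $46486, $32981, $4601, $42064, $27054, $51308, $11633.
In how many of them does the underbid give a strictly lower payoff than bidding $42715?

The deviation hurts exactly when the highest competing bid lies strictly between $19629 and $42715 — underbidding then forfeits a profitable win.
$20602: inside the interval → strictly worse (loss $22113).
$46486: above both → same outcome either way.
$32981: inside the interval → strictly worse (loss $9734).
$4601: below both → same outcome either way.
$42064: inside the interval → strictly worse (loss $651).
$27054: inside the interval → strictly worse (loss $15661).
$51308: above both → same outcome either way.
$11633: below both → same outcome either way.
Count: 4.

4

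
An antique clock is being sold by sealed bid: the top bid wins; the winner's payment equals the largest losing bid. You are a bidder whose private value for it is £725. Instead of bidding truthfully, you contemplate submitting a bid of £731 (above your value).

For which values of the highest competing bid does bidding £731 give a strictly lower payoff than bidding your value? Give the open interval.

If the competing bid is below £725, both bids win at the same price — no difference.
If it is above £731, both bids lose — no difference.
If it lies strictly between £725 and £731, bidding your value loses (payoff 0) while bidding £731 wins at a price above your value (payoff negative).
So the deviation strictly hurts on the open interval (£725, £731).
Because the price is fixed by the runner-up's bid, deviating from your value can only change a good outcome into a bad one — never the reverse.

(£725, £731)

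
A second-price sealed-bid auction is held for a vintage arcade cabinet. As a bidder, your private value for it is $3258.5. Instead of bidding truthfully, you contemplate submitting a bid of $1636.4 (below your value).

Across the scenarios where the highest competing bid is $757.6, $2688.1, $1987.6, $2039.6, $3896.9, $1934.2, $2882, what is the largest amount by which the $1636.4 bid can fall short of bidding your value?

$1324.3

$757.6: same outcome either way → loss $0.
$2688.1: truthful gives $570.4, deviation gives $0 → loss $570.4.
$1987.6: truthful gives $1270.9, deviation gives $0 → loss $1270.9.
$2039.6: truthful gives $1218.9, deviation gives $0 → loss $1218.9.
$3896.9: same outcome either way → loss $0.
$1934.2: truthful gives $1324.3, deviation gives $0 → loss $1324.3.
$2882: truthful gives $376.5, deviation gives $0 → loss $376.5.
Maximum loss: $1324.3.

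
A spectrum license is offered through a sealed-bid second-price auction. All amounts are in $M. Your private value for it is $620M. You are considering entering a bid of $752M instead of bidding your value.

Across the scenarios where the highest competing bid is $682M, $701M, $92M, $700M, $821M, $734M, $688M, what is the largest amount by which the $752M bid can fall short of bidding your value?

$114M

$682M: truthful gives $0M, deviation gives −$62M → loss $62M.
$701M: truthful gives $0M, deviation gives −$81M → loss $81M.
$92M: same outcome either way → loss $0M.
$700M: truthful gives $0M, deviation gives −$80M → loss $80M.
$821M: same outcome either way → loss $0M.
$734M: truthful gives $0M, deviation gives −$114M → loss $114M.
$688M: truthful gives $0M, deviation gives −$68M → loss $68M.
Maximum loss: $114M.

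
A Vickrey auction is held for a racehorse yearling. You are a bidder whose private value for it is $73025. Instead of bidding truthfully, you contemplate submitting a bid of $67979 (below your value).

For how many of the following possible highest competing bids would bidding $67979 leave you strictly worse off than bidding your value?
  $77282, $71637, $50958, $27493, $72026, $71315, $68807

The deviation hurts exactly when the highest competing bid lies strictly between $67979 and $73025 — underbidding then forfeits a profitable win.
$77282: above both → same outcome either way.
$71637: inside the interval → strictly worse (loss $1388).
$50958: below both → same outcome either way.
$27493: below both → same outcome either way.
$72026: inside the interval → strictly worse (loss $999).
$71315: inside the interval → strictly worse (loss $1710).
$68807: inside the interval → strictly worse (loss $4218).
Count: 4.

4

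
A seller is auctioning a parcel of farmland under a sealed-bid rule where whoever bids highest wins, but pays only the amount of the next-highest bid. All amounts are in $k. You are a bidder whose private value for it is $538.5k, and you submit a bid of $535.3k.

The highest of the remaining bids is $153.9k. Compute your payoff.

Your bid $535.3k exceeds the highest competing bid $153.9k, so you win.
In a second-price auction the winner pays the second-highest bid, $153.9k.
Payoff = value − price = $538.5k − $153.9k = $384.6k.

$384.6k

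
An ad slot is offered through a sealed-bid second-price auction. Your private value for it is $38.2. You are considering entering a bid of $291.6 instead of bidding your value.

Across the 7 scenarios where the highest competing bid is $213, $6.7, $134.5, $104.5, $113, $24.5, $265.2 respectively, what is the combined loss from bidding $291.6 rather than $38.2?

The deviation costs you only when the competing bid falls strictly between $38.2 and $291.6; elsewhere both bids give the same outcome.
$213: truthful payoff $0, deviation payoff −$174.8 → loss $174.8.
$6.7: outcomes coincide → loss $0.
$134.5: truthful payoff $0, deviation payoff −$96.3 → loss $96.3.
$104.5: truthful payoff $0, deviation payoff −$66.3 → loss $66.3.
$113: truthful payoff $0, deviation payoff −$74.8 → loss $74.8.
$24.5: outcomes coincide → loss $0.
$265.2: truthful payoff $0, deviation payoff −$227 → loss $227.
Total loss = $174.8 + $96.3 + $66.3 + $74.8 + $227 = $639.2.
In a second-price auction your bid sets only whether you win, not what you pay, so bidding your true value is weakly dominant.

$639.2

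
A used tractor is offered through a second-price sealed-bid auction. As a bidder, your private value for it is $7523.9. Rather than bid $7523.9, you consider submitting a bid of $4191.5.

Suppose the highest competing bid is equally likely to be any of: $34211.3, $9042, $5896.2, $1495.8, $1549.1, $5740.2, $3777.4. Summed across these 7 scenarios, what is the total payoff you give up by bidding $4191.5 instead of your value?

The deviation costs you only when the competing bid falls strictly between $4191.5 and $7523.9; elsewhere both bids give the same outcome.
$34211.3: outcomes coincide → loss $0.
$9042: outcomes coincide → loss $0.
$5896.2: truthful payoff $1627.7, deviation payoff $0 → loss $1627.7.
$1495.8: outcomes coincide → loss $0.
$1549.1: outcomes coincide → loss $0.
$5740.2: truthful payoff $1783.7, deviation payoff $0 → loss $1783.7.
$3777.4: outcomes coincide → loss $0.
Total loss = $1627.7 + $1783.7 = $3411.4.

$3411.4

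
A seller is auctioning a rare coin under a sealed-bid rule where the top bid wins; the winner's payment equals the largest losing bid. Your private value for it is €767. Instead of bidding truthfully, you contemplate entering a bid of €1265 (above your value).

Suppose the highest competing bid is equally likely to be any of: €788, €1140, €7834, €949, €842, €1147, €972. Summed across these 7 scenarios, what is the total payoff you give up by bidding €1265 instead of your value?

€1236

The deviation costs you only when the competing bid falls strictly between €767 and €1265; elsewhere both bids give the same outcome.
€788: truthful payoff €0, deviation payoff −€21 → loss €21.
€1140: truthful payoff €0, deviation payoff −€373 → loss €373.
€7834: outcomes coincide → loss €0.
€949: truthful payoff €0, deviation payoff −€182 → loss €182.
€842: truthful payoff €0, deviation payoff −€75 → loss €75.
€1147: truthful payoff €0, deviation payoff −€380 → loss €380.
€972: truthful payoff €0, deviation payoff −€205 → loss €205.
Total loss = €21 + €373 + €182 + €75 + €380 + €205 = €1236.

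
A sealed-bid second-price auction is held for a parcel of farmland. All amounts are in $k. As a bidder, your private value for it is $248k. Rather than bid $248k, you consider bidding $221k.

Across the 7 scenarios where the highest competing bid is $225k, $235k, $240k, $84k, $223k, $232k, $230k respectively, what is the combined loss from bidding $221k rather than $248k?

The deviation costs you only when the competing bid falls strictly between $221k and $248k; elsewhere both bids give the same outcome.
$225k: truthful payoff $23k, deviation payoff $0k → loss $23k.
$235k: truthful payoff $13k, deviation payoff $0k → loss $13k.
$240k: truthful payoff $8k, deviation payoff $0k → loss $8k.
$84k: outcomes coincide → loss $0k.
$223k: truthful payoff $25k, deviation payoff $0k → loss $25k.
$232k: truthful payoff $16k, deviation payoff $0k → loss $16k.
$230k: truthful payoff $18k, deviation payoff $0k → loss $18k.
Total loss = $23k + $13k + $8k + $25k + $16k + $18k = $103k.

$103k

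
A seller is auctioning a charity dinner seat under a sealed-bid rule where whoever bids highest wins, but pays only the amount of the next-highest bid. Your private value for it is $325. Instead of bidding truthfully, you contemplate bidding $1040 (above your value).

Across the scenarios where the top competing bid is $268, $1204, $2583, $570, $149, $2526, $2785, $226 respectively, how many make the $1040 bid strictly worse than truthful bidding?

1

The deviation hurts exactly when the highest competing bid lies strictly between $325 and $1040 — overbidding then wins at a price above your value.
$268: below both → same outcome either way.
$1204: above both → same outcome either way.
$2583: above both → same outcome either way.
$570: inside the interval → strictly worse (loss $245).
$149: below both → same outcome either way.
$2526: above both → same outcome either way.
$2785: above both → same outcome either way.
$226: below both → same outcome either way.
Count: 1.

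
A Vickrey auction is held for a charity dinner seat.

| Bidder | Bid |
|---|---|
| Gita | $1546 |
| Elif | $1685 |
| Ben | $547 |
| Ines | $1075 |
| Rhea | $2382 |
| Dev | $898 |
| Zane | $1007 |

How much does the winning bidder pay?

Highest bid: Rhea at $2382, so Rhea wins.
Second-highest bid: Elif at $1685 — that is the price the winner pays.

$1685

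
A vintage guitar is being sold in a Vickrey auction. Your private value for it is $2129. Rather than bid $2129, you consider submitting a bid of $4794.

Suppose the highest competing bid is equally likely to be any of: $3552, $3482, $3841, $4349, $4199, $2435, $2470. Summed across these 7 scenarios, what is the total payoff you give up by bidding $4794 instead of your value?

The deviation costs you only when the competing bid falls strictly between $2129 and $4794; elsewhere both bids give the same outcome.
$3552: truthful payoff $0, deviation payoff −$1423 → loss $1423.
$3482: truthful payoff $0, deviation payoff −$1353 → loss $1353.
$3841: truthful payoff $0, deviation payoff −$1712 → loss $1712.
$4349: truthful payoff $0, deviation payoff −$2220 → loss $2220.
$4199: truthful payoff $0, deviation payoff −$2070 → loss $2070.
$2435: truthful payoff $0, deviation payoff −$306 → loss $306.
$2470: truthful payoff $0, deviation payoff −$341 → loss $341.
Total loss = $1423 + $1353 + $1712 + $2220 + $2070 + $306 + $341 = $9425.

$9425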